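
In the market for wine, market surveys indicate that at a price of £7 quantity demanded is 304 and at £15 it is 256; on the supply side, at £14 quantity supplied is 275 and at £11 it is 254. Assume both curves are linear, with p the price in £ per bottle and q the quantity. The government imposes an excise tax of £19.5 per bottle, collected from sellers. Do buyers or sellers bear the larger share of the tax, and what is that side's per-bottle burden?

Buyers bear the larger share: £10.5 per bottle.

Demand slope: (256 − 304)/(15 − 7) = -6, so qd = 346 − 6p.
Supply slope: (254 − 275)/(11 − 14) = 7, so qs = 7p + 177.
Before the tax: set 346 − 6p = 7p + 177 → p* = £13, q* = 268.
With the tax collected from sellers, supply shifts: qs = 7(p − 19.5) + 177.
New equilibrium: buyers pay £23.5, sellers receive £4, q = 205. (Wedge: pb − ps = 19.5.)
Per-bottle burden: buyers £10.5, sellers £9.
Buyers take the larger share because demand is less price-elastic here (demand slope 6 vs supply slope 7).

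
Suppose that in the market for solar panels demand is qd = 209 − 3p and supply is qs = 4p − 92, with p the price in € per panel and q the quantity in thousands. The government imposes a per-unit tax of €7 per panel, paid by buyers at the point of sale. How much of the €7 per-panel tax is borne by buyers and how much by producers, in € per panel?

Buyers bear €4 per panel; producers bear €3 per panel.

Before the tax: set 209 − 3p = 4p − 92 → p* = €43, q* = 80.
With the tax collected from buyers, demand (in seller-price terms) shifts: qd = 209 − 3(p + 7).
New equilibrium: buyers pay €47, producers receive €40, q = 68. (Wedge: pb − ps = 7.)
Burden on buyers: €4; on producers: €3. (They sum to €7.)
The less price-elastic side of the market bears the larger share of a per-unit tax.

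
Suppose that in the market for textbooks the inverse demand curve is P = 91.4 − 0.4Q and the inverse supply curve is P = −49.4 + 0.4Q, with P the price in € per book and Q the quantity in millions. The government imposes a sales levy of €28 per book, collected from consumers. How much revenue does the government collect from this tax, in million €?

Inverting to Q(P) form: Qd = 228.5 − 2.5P; Qs = 2.5P + 123.5.
Before the tax: set 228.5 − 2.5P = 2.5P + 123.5 → P* = €21, Q* = 176.
With the tax collected from consumers, demand (in seller-price terms) shifts: Qd = 228.5 − 2.5(P + 28).
Solving gives Q = 141 with consumers paying €35 and producers receiving €7 (the €28 wedge).
Revenue = t · Q = 28 · 141 = €3948.

Tax revenue = €3948 million.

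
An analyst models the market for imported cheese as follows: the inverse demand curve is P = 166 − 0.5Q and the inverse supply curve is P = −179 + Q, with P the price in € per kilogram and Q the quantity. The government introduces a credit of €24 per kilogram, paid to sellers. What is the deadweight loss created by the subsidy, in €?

Rewrite in direct form: Qd = 332 − 2P and Qs = P + 179.
Before the subsidy: set 332 − 2P = P + 179 → P* = €51, Q* = 230.
With a per-unit subsidy paid to sellers, each receives P + 24 per unit sold, so supply becomes Qs = (P + 24) + 179.
New equilibrium: buyers pay €43, sellers receive €67, Q = 246. (Wedge: Pb − Ps = −24.)
Quantity rises by |ΔQ| = |230 − 246| = 16.
DWL = ½ · t · |ΔQ| = ½ · 24 · 16 = €192.

Deadweight loss = €192.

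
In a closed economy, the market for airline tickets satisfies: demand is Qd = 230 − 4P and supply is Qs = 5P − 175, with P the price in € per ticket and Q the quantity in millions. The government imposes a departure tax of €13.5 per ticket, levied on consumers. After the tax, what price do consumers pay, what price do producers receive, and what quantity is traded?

Consumers pay €52.5; producers receive €39; quantity = 20.

Without the tax, 230 − 4P = 5P − 175 gives 9P = 405, so P* = €45 and Q* = 50.
With the tax collected from consumers, demand (in seller-price terms) shifts: Qd = 230 − 4(P + 13.5).
Solving gives Q = 20 with consumers paying €52.5 and producers receiving €39 (the €13.5 wedge).
The less price-elastic side of the market bears the larger share of a per-unit tax.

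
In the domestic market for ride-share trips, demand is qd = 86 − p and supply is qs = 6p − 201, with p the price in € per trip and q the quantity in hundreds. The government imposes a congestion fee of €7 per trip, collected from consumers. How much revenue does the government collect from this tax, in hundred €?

Tax revenue = €273 hundred.

Before the tax: set 86 − p = 6p − 201 → p* = €41, q* = 45.
With the tax collected from consumers, demand (in seller-price terms) shifts: qd = 86 − (p + 7).
New equilibrium: consumers pay €47, suppliers receive €40, q = 39. (Wedge: pb − ps = 7.)
Revenue = t · Q = 7 · 39 = €273.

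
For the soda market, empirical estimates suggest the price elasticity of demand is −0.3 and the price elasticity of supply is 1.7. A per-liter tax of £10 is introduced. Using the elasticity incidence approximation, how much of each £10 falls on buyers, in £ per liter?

Buyers bear ≈ £8.5 per liter.

Incidence ratio: buyers' share ≈ εs / (εs + |εd|) = 1.7 / (1.7 + 0.3) = 0.85.
So buyers bear ≈ 0.85 × £10 = £8.5; suppliers bear £1.5.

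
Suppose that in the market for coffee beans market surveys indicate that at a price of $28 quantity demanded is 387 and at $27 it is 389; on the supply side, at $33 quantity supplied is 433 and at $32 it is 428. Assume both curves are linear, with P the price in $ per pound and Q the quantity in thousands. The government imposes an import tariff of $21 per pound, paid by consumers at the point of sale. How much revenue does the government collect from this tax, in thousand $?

Tax revenue = $7623 thousand.

Demand slope: (389 − 387)/(27 − 28) = -2, so Qd = 443 − 2P.
Supply slope: (428 − 433)/(32 − 33) = 5, so Qs = 5P + 268.
Without the tax, 443 − 2P = 5P + 268 gives 7P = 175, so P* = $25 and Q* = 393.
With the tax collected from consumers, demand (in seller-price terms) shifts: Qd = 443 − 2(P + 21).
New equilibrium: consumers pay $40, suppliers receive $19, Q = 363. (Wedge: Pb − Ps = 21.)
Revenue = t · Q = 21 · 363 = $7623.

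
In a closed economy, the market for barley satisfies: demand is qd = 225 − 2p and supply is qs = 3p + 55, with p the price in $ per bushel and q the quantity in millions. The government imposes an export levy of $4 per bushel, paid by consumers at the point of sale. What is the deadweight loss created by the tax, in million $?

Deadweight loss = $9.6 million.

Before the tax: set 225 − 2p = 3p + 55 → p* = $34, q* = 157.
With the tax collected from consumers, demand (in seller-price terms) shifts: qd = 225 − 2(p + 4).
Solving gives q = 152.2 with consumers paying $36.4 and producers receiving $32.4 (the $4 wedge).
Quantity falls by |ΔQ| = |157 − 152.2| = 4.8.
DWL = ½ · t · |ΔQ| = ½ · 4 · 4.8 = $9.6.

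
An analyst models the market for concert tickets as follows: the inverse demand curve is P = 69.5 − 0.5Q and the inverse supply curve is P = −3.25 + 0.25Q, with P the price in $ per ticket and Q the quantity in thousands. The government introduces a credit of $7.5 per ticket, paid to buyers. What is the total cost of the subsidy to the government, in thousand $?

Government outlay = $802.5 thousand.

Inverting to Q(P) form: Qd = 139 − 2P; Qs = 4P + 13.
Without the subsidy, 139 − 2P = 4P + 13 gives 6P = 126, so P* = $21 and Q* = 97.
With a per-unit subsidy paid to buyers, each effectively pays P − 7.5, so demand becomes Qd = 139 − 2(P − 7.5).
New equilibrium: buyers pay $16, producers receive $23.5, Q = 107. (Wedge: Pb − Ps = −7.5.)
Outlay = t · Q = 7.5 · 107 = $802.5.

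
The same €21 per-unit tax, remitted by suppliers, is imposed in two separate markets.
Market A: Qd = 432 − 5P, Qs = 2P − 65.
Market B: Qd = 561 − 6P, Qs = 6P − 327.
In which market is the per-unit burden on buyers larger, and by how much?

Market B, by €4.5.

Market A: pre-tax P* = €71, Q* = 77; post-tax Q = 47; per-unit burden on buyers = €6.
Market B: pre-tax P* = €74, Q* = 117; post-tax Q = 54; per-unit burden on buyers = €10.5.
Difference: €6 vs €10.5 → market B is larger by €4.5.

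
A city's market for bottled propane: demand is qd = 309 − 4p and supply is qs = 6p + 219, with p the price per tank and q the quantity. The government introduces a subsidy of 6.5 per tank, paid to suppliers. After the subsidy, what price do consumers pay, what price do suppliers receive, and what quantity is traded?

Without the subsidy, 309 − 4p = 6p + 219 gives 10p = 90, so p* = 9 and q* = 273.
With a per-unit subsidy paid to suppliers, each receives p + 6.5 per unit sold, so supply becomes qs = 6(p + 6.5) + 219.
Solving gives q = 288.6 with consumers paying 5.1 and suppliers receiving 11.6 (the 6.5 wedge).

Consumers pay 5.1; suppliers receive 11.6; quantity = 288.6.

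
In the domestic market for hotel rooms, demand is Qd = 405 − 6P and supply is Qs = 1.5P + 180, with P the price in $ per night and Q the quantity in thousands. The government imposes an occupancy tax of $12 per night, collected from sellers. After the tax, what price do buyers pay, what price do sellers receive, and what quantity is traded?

Buyers pay $32.4; sellers receive $20.4; quantity = 210.6.

Before the tax: set 405 − 6P = 1.5P + 180 → P* = $30, Q* = 225.
With the tax collected from sellers, supply shifts: Qs = 1.5(P − 12) + 180.
Solving gives Q = 210.6 with buyers paying $32.4 and sellers receiving $20.4 (the $12 wedge).
The less price-elastic side of the market bears the larger share of a per-unit tax.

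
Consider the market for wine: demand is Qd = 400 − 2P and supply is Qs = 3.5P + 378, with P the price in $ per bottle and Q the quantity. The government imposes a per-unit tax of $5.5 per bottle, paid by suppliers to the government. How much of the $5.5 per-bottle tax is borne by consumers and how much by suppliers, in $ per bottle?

Before the tax: set 400 − 2P = 3.5P + 378 → P* = $4, Q* = 392.
With the tax collected from suppliers, supply shifts: Qs = 3.5(P − 5.5) + 378.
New equilibrium: consumers pay $7.5, suppliers receive $2, Q = 385. (Wedge: Pb − Ps = 5.5.)
Burden on consumers: $3.5; on suppliers: $2. (They sum to $5.5.)

Consumers bear $3.5 per bottle; suppliers bear $2 per bottle.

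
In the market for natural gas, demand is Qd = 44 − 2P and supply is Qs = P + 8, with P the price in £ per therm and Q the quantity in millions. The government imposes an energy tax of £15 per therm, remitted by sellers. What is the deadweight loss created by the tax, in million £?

Deadweight loss = £75 million.

Before the tax: set 44 − 2P = P + 8 → P* = £12, Q* = 20.
With the tax collected from sellers, supply shifts: Qs = (P − 15) + 8.
New equilibrium: consumers pay £17, sellers receive £2, Q = 10. (Wedge: Pb − Ps = 15.)
Quantity falls by |ΔQ| = |20 − 10| = 10.
DWL = ½ · t · |ΔQ| = ½ · 15 · 10 = £75.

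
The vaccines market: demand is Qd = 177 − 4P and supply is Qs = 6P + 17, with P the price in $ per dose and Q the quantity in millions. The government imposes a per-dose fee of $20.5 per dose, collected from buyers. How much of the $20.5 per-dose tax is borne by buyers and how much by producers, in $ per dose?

Buyers bear $12.3 per dose; producers bear $8.2 per dose.

Without the tax, 177 − 4P = 6P + 17 gives 10P = 160, so P* = $16 and Q* = 113.
With the tax collected from buyers, demand (in seller-price terms) shifts: Qd = 177 − 4(P + 20.5).
New equilibrium: buyers pay $28.3, producers receive $7.8, Q = 63.8. (Wedge: Pb − Ps = 20.5.)
Burden on buyers: $12.3; on producers: $8.2. (They sum to $20.5.)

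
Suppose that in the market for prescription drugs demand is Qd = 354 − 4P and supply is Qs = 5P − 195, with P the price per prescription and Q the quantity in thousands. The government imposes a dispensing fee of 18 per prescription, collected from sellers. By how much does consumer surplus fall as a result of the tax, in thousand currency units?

Before the tax: set 354 − 4P = 5P − 195 → P* = 61, Q* = 110.
With the tax collected from sellers, supply shifts: Qs = 5(P − 18) − 195.
Solving gives Q = 70 with consumers paying 71 and sellers receiving 53 (the 18 wedge).
ΔCS is the trapezoid between Q = 70 and Q = 110 of height 10: ½ · (110 + 70) · 10 = 900.

Consumer surplus falls by 900 thousand.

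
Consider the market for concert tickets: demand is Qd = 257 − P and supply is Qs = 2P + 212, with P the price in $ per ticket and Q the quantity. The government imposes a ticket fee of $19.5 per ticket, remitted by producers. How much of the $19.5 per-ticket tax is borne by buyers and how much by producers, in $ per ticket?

Before the tax: set 257 − P = 2P + 212 → P* = $15, Q* = 242.
With the tax collected from producers, supply shifts: Qs = 2(P − 19.5) + 212.
New equilibrium: buyers pay $28, producers receive $8.5, Q = 229. (Wedge: Pb − Ps = 19.5.)
Burden on buyers: $13; on producers: $6.5. (They sum to $19.5.)

Buyers bear $13 per ticket; producers bear $6.5 per ticket.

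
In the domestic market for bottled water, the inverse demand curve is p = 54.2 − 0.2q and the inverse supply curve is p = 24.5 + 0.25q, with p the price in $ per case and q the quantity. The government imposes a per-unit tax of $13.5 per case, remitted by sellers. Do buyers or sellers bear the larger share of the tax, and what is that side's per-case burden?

Inverting to q(p) form: qd = 271 − 5p; qs = 4p − 98.
Without the tax, 271 − 5p = 4p − 98 gives 9p = 369, so p* = $41 and q* = 66.
With the tax collected from sellers, supply shifts: qs = 4(p − 13.5) − 98.
Solving gives q = 36 with buyers paying $47 and sellers receiving $33.5 (the $13.5 wedge).
Per-case burden: buyers $6, sellers $7.5.
Sellers take the larger share because supply is less price-elastic here (demand slope 5 vs supply slope 4).
The less price-elastic side of the market bears the larger share of a per-unit tax.

Sellers bear the larger share: $7.5 per case.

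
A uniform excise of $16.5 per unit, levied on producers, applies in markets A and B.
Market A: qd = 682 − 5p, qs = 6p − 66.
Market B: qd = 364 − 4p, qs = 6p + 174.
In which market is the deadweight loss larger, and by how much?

Market A: pre-tax p* = $68, q* = 342; post-tax q = 297; deadweight loss = $371.25.
Market B: pre-tax p* = $19, q* = 288; post-tax q = 248.4; deadweight loss = $326.7.
Difference: $371.25 vs $326.7 → market A is larger by $44.55.

Market A, by $44.55.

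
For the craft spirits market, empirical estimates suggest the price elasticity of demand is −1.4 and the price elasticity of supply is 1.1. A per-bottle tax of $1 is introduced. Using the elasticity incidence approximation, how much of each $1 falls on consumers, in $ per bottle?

Incidence ratio: consumers' share ≈ εs / (εs + |εd|) = 1.1 / (1.1 + 1.4) = 0.44.
So consumers bear ≈ 0.44 × $1 = $0.44; sellers bear $0.56.

Consumers bear ≈ $0.44 per bottle.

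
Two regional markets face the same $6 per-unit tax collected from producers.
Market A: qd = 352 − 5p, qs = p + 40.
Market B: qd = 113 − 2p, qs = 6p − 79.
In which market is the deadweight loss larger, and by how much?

Market A: pre-tax p* = $52, q* = 92; post-tax q = 87; deadweight loss = $15.
Market B: pre-tax p* = $24, q* = 65; post-tax q = 56; deadweight loss = $27.
Difference: $15 vs $27 → market B is larger by $12.

Market B, by $12.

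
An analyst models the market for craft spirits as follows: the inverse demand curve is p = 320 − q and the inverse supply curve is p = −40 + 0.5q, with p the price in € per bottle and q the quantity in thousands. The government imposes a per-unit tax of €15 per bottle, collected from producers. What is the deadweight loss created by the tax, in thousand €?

Deadweight loss = €75 thousand.

Rewrite in direct form: qd = 320 − p and qs = 2p + 80.
Before the tax: set 320 − p = 2p + 80 → p* = €80, q* = 240.
With the tax collected from producers, supply shifts: qs = 2(p − 15) + 80.
Solving gives q = 230 with buyers paying €90 and producers receiving €75 (the €15 wedge).
Quantity falls by |ΔQ| = |240 − 230| = 10.
DWL = ½ · t · |ΔQ| = ½ · 15 · 10 = €75.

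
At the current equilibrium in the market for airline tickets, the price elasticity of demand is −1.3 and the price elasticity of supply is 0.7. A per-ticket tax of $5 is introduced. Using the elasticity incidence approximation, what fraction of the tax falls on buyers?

Buyers' share ≈ 0.35.

Incidence ratio: buyers' share ≈ εs / (εs + |εd|) = 0.7 / (0.7 + 1.3) = 0.35.
Supply is the less elastic side, so buyers bear the smaller share.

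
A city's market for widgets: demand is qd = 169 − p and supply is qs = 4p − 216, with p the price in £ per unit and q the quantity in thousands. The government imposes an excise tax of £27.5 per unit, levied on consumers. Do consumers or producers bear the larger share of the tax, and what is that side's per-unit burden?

Before the tax: set 169 − p = 4p − 216 → p* = £77, q* = 92.
With the tax collected from consumers, demand (in seller-price terms) shifts: qd = 169 − (p + 27.5).
Solving gives q = 70 with consumers paying £99 and producers receiving £71.5 (the £27.5 wedge).
Per-unit burden: consumers £22, producers £5.5.
Consumers take the larger share because demand is less price-elastic here (demand slope 1 vs supply slope 4).

Consumers bear the larger share: £22 per unit.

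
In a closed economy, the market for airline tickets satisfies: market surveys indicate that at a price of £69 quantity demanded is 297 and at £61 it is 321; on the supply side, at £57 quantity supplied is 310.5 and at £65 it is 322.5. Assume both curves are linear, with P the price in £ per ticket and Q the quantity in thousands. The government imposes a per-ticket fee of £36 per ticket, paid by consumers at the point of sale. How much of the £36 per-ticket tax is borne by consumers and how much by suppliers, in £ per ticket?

Demand slope: (321 − 297)/(61 − 69) = -3, so Qd = 504 − 3P.
Supply slope: (322.5 − 310.5)/(65 − 57) = 1.5, so Qs = 1.5P + 225.
Without the tax, 504 − 3P = 1.5P + 225 gives 4.5P = 279, so P* = £62 and Q* = 318.
With the tax collected from consumers, demand (in seller-price terms) shifts: Qd = 504 − 3(P + 36).
Solving gives Q = 282 with consumers paying £74 and suppliers receiving £38 (the £36 wedge).
Burden on consumers: £12; on suppliers: £24. (They sum to £36.)
The less price-elastic side of the market bears the larger share of a per-unit tax.

Consumers bear £12 per ticket; suppliers bear £24 per ticket.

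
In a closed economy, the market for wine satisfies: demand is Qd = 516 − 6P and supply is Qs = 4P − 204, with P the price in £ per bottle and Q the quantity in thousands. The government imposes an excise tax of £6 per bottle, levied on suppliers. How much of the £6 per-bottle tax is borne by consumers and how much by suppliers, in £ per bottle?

Consumers bear £2.4 per bottle; suppliers bear £3.6 per bottle.

Before the tax: set 516 − 6P = 4P − 204 → P* = £72, Q* = 84.
With the tax collected from suppliers, supply shifts: Qs = 4(P − 6) − 204.
New equilibrium: consumers pay £74.4, suppliers receive £68.4, Q = 69.6. (Wedge: Pb − Ps = 6.)
Burden on consumers: £2.4; on suppliers: £3.6. (They sum to £6.)
The less price-elastic side of the market bears the larger share of a per-unit tax.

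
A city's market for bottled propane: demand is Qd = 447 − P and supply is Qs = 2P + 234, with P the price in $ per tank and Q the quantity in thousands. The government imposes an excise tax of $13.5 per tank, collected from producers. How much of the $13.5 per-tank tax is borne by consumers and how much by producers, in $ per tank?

Before the tax: set 447 − P = 2P + 234 → P* = $71, Q* = 376.
With the tax collected from producers, supply shifts: Qs = 2(P − 13.5) + 234.
New equilibrium: consumers pay $80, producers receive $66.5, Q = 367. (Wedge: Pb − Ps = 13.5.)
Burden on consumers: $9; on producers: $4.5. (They sum to $13.5.)
The less price-elastic side of the market bears the larger share of a per-unit tax.

Consumers bear $9 per tank; producers bear $4.5 per tank.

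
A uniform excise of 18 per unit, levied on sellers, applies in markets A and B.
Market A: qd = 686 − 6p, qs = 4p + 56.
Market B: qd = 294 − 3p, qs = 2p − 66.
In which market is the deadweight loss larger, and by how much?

Market A: pre-tax p* = 63, q* = 308; post-tax q = 264.8; deadweight loss = 388.8.
Market B: pre-tax p* = 72, q* = 78; post-tax q = 56.4; deadweight loss = 194.4.
Difference: 388.8 vs 194.4 → market A is larger by 194.4.

Market A, by 194.4.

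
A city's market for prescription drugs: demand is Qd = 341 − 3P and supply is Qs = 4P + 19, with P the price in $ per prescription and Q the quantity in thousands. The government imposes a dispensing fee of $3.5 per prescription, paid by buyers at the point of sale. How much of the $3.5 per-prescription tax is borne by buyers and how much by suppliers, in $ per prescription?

Without the tax, 341 − 3P = 4P + 19 gives 7P = 322, so P* = $46 and Q* = 203.
With the tax collected from buyers, demand (in seller-price terms) shifts: Qd = 341 − 3(P + 3.5).
New equilibrium: buyers pay $48, suppliers receive $44.5, Q = 197. (Wedge: Pb − Ps = 3.5.)
Burden on buyers: $2; on suppliers: $1.5. (They sum to $3.5.)
The less price-elastic side of the market bears the larger share of a per-unit tax.

Buyers bear $2 per prescription; suppliers bear $1.5 per prescription.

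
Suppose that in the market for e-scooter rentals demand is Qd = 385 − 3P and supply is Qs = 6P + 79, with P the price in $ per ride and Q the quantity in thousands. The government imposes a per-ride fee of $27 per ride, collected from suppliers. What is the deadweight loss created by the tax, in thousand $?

Without the tax, 385 − 3P = 6P + 79 gives 9P = 306, so P* = $34 and Q* = 283.
With the tax collected from suppliers, supply shifts: Qs = 6(P − 27) + 79.
New equilibrium: consumers pay $52, suppliers receive $25, Q = 229. (Wedge: Pb − Ps = 27.)
Quantity falls by |ΔQ| = |283 − 229| = 54.
DWL = ½ · t · |ΔQ| = ½ · 27 · 54 = $729.

Deadweight loss = $729 thousand.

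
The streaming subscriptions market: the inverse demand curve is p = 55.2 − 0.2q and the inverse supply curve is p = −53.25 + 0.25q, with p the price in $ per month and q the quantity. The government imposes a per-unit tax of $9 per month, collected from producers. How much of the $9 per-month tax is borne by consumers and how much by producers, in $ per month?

Inverting to q(p) form: qd = 276 − 5p; qs = 4p + 213.
Without the tax, 276 − 5p = 4p + 213 gives 9p = 63, so p* = $7 and q* = 241.
With the tax collected from producers, supply shifts: qs = 4(p − 9) + 213.
New equilibrium: consumers pay $11, producers receive $2, q = 221. (Wedge: pb − ps = 9.)
Burden on consumers: $4; on producers: $5. (They sum to $9.)
The less price-elastic side of the market bears the larger share of a per-unit tax.

Consumers bear $4 per month; producers bear $5 per month.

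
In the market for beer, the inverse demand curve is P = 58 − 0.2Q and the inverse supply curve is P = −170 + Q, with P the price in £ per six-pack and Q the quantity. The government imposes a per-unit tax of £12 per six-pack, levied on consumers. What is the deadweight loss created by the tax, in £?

Inverting to Q(P) form: Qd = 290 − 5P; Qs = P + 170.
Before the tax: set 290 − 5P = P + 170 → P* = £20, Q* = 190.
With the tax collected from consumers, demand (in seller-price terms) shifts: Qd = 290 − 5(P + 12).
New equilibrium: consumers pay £22, suppliers receive £10, Q = 180. (Wedge: Pb − Ps = 12.)
Quantity falls by |ΔQ| = |190 − 180| = 10.
DWL = ½ · t · |ΔQ| = ½ · 12 · 10 = £60.

Deadweight loss = £60.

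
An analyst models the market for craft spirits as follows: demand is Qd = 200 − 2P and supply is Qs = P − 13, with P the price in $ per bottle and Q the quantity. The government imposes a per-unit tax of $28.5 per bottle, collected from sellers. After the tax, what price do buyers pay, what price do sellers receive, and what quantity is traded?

Without the tax, 200 − 2P = P − 13 gives 3P = 213, so P* = $71 and Q* = 58.
With the tax collected from sellers, supply shifts: Qs = (P − 28.5) − 13.
New equilibrium: buyers pay $80.5, sellers receive $52, Q = 39. (Wedge: Pb − Ps = 28.5.)

Buyers pay $80.5; sellers receive $52; quantity = 39.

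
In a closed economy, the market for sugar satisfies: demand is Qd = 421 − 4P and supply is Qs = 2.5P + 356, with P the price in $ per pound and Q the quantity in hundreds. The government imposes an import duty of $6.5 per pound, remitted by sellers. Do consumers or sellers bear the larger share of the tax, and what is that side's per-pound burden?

Sellers bear the larger share: $4 per pound.

Without the tax, 421 − 4P = 2.5P + 356 gives 6.5P = 65, so P* = $10 and Q* = 381.
With the tax collected from sellers, supply shifts: Qs = 2.5(P − 6.5) + 356.
New equilibrium: consumers pay $12.5, sellers receive $6, Q = 371. (Wedge: Pb − Ps = 6.5.)
Per-pound burden: consumers $2.5, sellers $4.
Sellers take the larger share because supply is less price-elastic here (demand slope 4 vs supply slope 2.5).
The less price-elastic side of the market bears the larger share of a per-unit tax.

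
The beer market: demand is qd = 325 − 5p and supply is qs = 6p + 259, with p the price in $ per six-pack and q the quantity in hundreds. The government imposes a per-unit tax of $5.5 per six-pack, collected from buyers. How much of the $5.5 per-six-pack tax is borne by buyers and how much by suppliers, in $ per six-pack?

Without the tax, 325 − 5p = 6p + 259 gives 11p = 66, so p* = $6 and q* = 295.
With the tax collected from buyers, demand (in seller-price terms) shifts: qd = 325 − 5(p + 5.5).
Solving gives q = 280 with buyers paying $9 and suppliers receiving $3.5 (the $5.5 wedge).
Burden on buyers: $3; on suppliers: $2.5. (They sum to $5.5.)

Buyers bear $3 per six-pack; suppliers bear $2.5 per six-pack.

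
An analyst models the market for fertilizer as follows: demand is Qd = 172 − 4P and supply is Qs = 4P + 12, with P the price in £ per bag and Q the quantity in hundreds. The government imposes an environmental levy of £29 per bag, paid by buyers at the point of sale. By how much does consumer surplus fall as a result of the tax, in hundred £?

Consumer surplus falls by £913.5 hundred.

Without the tax, 172 − 4P = 4P + 12 gives 8P = 160, so P* = £20 and Q* = 92.
With the tax collected from buyers, demand (in seller-price terms) shifts: Qd = 172 − 4(P + 29).
New equilibrium: buyers pay £34.5, sellers receive £5.5, Q = 34. (Wedge: Pb − Ps = 29.)
ΔCS is the trapezoid between Q = 34 and Q = 92 of height £14.5: ½ · (92 + 34) · 14.5 = £913.5.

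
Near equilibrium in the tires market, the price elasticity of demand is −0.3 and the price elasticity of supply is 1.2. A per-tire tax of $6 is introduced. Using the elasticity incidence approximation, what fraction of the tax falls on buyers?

Buyers' share ≈ 0.8.

Incidence ratio: buyers' share ≈ εs / (εs + |εd|) = 1.2 / (1.2 + 0.3) = 0.8.
Supply is the more elastic side, so buyers bear the larger share.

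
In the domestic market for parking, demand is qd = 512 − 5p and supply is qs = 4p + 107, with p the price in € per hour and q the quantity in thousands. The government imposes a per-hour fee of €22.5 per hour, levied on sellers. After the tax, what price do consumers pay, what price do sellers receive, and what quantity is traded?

Consumers pay €55; sellers receive €32.5; quantity = 237.

Before the tax: set 512 − 5p = 4p + 107 → p* = €45, q* = 287.
With the tax collected from sellers, supply shifts: qs = 4(p − 22.5) + 107.
Solving gives q = 237 with consumers paying €55 and sellers receiving €32.5 (the €22.5 wedge).
The less price-elastic side of the market bears the larger share of a per-unit tax.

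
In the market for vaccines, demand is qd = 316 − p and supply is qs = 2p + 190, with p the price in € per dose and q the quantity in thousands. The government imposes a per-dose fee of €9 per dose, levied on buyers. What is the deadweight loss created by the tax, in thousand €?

Without the tax, 316 − p = 2p + 190 gives 3p = 126, so p* = €42 and q* = 274.
With the tax collected from buyers, demand (in seller-price terms) shifts: qd = 316 − (p + 9).
Solving gives q = 268 with buyers paying €48 and sellers receiving €39 (the €9 wedge).
Quantity falls by |ΔQ| = |274 − 268| = 6.
DWL = ½ · t · |ΔQ| = ½ · 9 · 6 = €27.

Deadweight loss = €27 thousand.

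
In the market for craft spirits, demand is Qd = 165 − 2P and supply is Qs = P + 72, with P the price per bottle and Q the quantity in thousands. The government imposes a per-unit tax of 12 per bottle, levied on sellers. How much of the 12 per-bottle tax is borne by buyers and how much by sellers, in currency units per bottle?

Buyers bear 4 per bottle; sellers bear 8 per bottle.

Without the tax, 165 − 2P = P + 72 gives 3P = 93, so P* = 31 and Q* = 103.
With the tax collected from sellers, supply shifts: Qs = (P − 12) + 72.
New equilibrium: buyers pay 35, sellers receive 23, Q = 95. (Wedge: Pb − Ps = 12.)
Burden on buyers: 4; on sellers: 8. (They sum to 12.)
The less price-elastic side of the market bears the larger share of a per-unit tax.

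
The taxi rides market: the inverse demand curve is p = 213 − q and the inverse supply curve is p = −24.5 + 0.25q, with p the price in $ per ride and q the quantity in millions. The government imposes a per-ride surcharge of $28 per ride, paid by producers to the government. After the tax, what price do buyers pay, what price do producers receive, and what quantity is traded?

Inverting to q(p) form: qd = 213 − p; qs = 4p + 98.
Without the tax, 213 − p = 4p + 98 gives 5p = 115, so p* = $23 and q* = 190.
With the tax collected from producers, supply shifts: qs = 4(p − 28) + 98.
Solving gives q = 167.6 with buyers paying $45.4 and producers receiving $17.4 (the $28 wedge).
The less price-elastic side of the market bears the larger share of a per-unit tax.

Buyers pay $45.4; producers receive $17.4; quantity = 167.6.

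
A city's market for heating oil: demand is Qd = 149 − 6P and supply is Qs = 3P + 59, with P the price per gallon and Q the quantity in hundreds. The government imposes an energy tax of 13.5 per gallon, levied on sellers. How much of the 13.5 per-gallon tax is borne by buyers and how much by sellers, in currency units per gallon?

Without the tax, 149 − 6P = 3P + 59 gives 9P = 90, so P* = 10 and Q* = 89.
With the tax collected from sellers, supply shifts: Qs = 3(P − 13.5) + 59.
New equilibrium: buyers pay 14.5, sellers receive 1, Q = 62. (Wedge: Pb − Ps = 13.5.)
Burden on buyers: 4.5; on sellers: 9. (They sum to 13.5.)
The less price-elastic side of the market bears the larger share of a per-unit tax.

Buyers bear 4.5 per gallon; sellers bear 9 per gallon.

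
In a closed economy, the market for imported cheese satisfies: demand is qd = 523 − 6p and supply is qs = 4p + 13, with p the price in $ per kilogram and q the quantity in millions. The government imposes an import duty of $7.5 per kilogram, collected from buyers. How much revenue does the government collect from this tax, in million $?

Without the tax, 523 − 6p = 4p + 13 gives 10p = 510, so p* = $51 and q* = 217.
With the tax collected from buyers, demand (in seller-price terms) shifts: qd = 523 − 6(p + 7.5).
New equilibrium: buyers pay $54, sellers receive $46.5, q = 199. (Wedge: pb − ps = 7.5.)
Revenue = t · Q = 7.5 · 199 = $1492.5.

Tax revenue = $1492.5 million.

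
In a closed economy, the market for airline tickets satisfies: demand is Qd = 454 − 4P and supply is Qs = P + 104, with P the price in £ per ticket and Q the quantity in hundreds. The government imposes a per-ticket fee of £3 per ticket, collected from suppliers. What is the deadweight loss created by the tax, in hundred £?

Deadweight loss = £3.6 hundred.

Without the tax, 454 − 4P = P + 104 gives 5P = 350, so P* = £70 and Q* = 174.
With the tax collected from suppliers, supply shifts: Qs = (P − 3) + 104.
Solving gives Q = 171.6 with buyers paying £70.6 and suppliers receiving £67.6 (the £3 wedge).
Quantity falls by |ΔQ| = |174 − 171.6| = 2.4.
DWL = ½ · t · |ΔQ| = ½ · 3 · 2.4 = £3.6.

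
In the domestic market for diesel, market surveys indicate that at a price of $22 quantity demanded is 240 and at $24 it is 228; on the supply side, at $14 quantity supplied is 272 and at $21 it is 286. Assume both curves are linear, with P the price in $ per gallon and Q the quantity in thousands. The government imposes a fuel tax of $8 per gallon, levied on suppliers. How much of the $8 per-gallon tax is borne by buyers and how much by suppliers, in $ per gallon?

Buyers bear $2 per gallon; suppliers bear $6 per gallon.

Demand slope: (228 − 240)/(24 − 22) = -6, so Qd = 372 − 6P.
Supply slope: (286 − 272)/(21 − 14) = 2, so Qs = 2P + 244.
Before the tax: set 372 − 6P = 2P + 244 → P* = $16, Q* = 276.
With the tax collected from suppliers, supply shifts: Qs = 2(P − 8) + 244.
New equilibrium: buyers pay $18, suppliers receive $10, Q = 264. (Wedge: Pb − Ps = 8.)
Burden on buyers: $2; on suppliers: $6. (They sum to $8.)
The less price-elastic side of the market bears the larger share of a per-unit tax.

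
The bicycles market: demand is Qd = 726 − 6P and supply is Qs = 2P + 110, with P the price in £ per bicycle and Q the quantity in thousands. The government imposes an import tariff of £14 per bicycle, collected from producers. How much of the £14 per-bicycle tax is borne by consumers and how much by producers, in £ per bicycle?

Consumers bear £3.5 per bicycle; producers bear £10.5 per bicycle.

Without the tax, 726 − 6P = 2P + 110 gives 8P = 616, so P* = £77 and Q* = 264.
With the tax collected from producers, supply shifts: Qs = 2(P − 14) + 110.
Solving gives Q = 243 with consumers paying £80.5 and producers receiving £66.5 (the £14 wedge).
Burden on consumers: £3.5; on producers: £10.5. (They sum to £14.)
The less price-elastic side of the market bears the larger share of a per-unit tax.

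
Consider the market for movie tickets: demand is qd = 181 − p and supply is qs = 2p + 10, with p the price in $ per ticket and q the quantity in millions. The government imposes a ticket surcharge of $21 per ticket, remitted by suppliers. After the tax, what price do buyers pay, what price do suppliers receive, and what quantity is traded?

Without the tax, 181 − p = 2p + 10 gives 3p = 171, so p* = $57 and q* = 124.
With the tax collected from suppliers, supply shifts: qs = 2(p − 21) + 10.
New equilibrium: buyers pay $71, suppliers receive $50, q = 110. (Wedge: pb − ps = 21.)
The less price-elastic side of the market bears the larger share of a per-unit tax.

Buyers pay $71; suppliers receive $50; quantity = 110.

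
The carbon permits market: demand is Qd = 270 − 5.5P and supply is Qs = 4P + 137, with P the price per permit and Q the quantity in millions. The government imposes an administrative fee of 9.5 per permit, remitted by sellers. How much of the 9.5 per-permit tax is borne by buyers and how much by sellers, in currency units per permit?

Buyers bear 4 per permit; sellers bear 5.5 per permit.

Before the tax: set 270 − 5.5P = 4P + 137 → P* = 14, Q* = 193.
With the tax collected from sellers, supply shifts: Qs = 4(P − 9.5) + 137.
New equilibrium: buyers pay 18, sellers receive 8.5, Q = 171. (Wedge: Pb − Ps = 9.5.)
Burden on buyers: 4; on sellers: 5.5. (They sum to 9.5.)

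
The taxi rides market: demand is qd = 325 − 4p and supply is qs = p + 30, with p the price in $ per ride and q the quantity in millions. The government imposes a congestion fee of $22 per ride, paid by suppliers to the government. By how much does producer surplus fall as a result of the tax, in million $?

Producer surplus falls by $1411.52 million.

Before the tax: set 325 − 4p = p + 30 → p* = $59, q* = 89.
With the tax collected from suppliers, supply shifts: qs = (p − 22) + 30.
New equilibrium: buyers pay $63.4, suppliers receive $41.4, q = 71.4. (Wedge: pb − ps = 22.)
ΔPS is the trapezoid between Q = 71.4 and Q = 89 of height $17.6: ½ · (89 + 71.4) · 17.6 = $1411.52.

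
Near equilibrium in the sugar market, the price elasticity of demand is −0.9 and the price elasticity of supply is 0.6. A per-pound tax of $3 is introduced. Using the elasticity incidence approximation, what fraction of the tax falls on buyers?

Incidence ratio: buyers' share ≈ εs / (εs + |εd|) = 0.6 / (0.6 + 0.9) = 0.4.
Supply is the less elastic side, so buyers bear the smaller share.

Buyers' share ≈ 0.4.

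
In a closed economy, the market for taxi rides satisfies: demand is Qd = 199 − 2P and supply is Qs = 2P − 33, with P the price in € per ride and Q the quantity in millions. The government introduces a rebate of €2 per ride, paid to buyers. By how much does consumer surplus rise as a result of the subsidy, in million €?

Before the subsidy: set 199 − 2P = 2P − 33 → P* = €58, Q* = 83.
With a per-unit subsidy paid to buyers, each effectively pays P − 2, so demand becomes Qd = 199 − 2(P − 2).
New equilibrium: buyers pay €57, sellers receive €59, Q = 85. (Wedge: Pb − Ps = −2.)
ΔCS is the trapezoid between Q = 85 and Q = 83 of height €1: ½ · (83 + 85) · 1 = €84.

Consumer surplus rises by €84 million.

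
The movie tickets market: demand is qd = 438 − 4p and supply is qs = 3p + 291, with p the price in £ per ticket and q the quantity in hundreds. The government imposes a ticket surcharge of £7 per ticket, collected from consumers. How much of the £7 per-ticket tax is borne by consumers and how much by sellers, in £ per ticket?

Consumers bear £3 per ticket; sellers bear £4 per ticket.

Without the tax, 438 − 4p = 3p + 291 gives 7p = 147, so p* = £21 and q* = 354.
With the tax collected from consumers, demand (in seller-price terms) shifts: qd = 438 − 4(p + 7).
New equilibrium: consumers pay £24, sellers receive £17, q = 342. (Wedge: pb − ps = 7.)
Burden on consumers: £3; on sellers: £4. (They sum to £7.)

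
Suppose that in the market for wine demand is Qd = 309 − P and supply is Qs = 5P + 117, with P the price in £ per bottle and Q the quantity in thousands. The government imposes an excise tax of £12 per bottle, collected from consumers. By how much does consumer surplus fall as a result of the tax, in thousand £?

Consumer surplus falls by £2720 thousand.

Before the tax: set 309 − P = 5P + 117 → P* = £32, Q* = 277.
With the tax collected from consumers, demand (in seller-price terms) shifts: Qd = 309 − (P + 12).
New equilibrium: consumers pay £42, suppliers receive £30, Q = 267. (Wedge: Pb − Ps = 12.)
ΔCS is the trapezoid between Q = 267 and Q = 277 of height £10: ½ · (277 + 267) · 10 = £2720.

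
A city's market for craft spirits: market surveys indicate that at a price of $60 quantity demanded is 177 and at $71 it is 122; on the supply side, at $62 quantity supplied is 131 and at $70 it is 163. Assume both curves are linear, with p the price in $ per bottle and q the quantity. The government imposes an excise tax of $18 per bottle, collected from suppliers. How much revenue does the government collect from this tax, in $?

Demand slope: (122 − 177)/(71 − 60) = -5, so qd = 477 − 5p.
Supply slope: (163 − 131)/(70 − 62) = 4, so qs = 4p − 117.
Before the tax: set 477 − 5p = 4p − 117 → p* = $66, q* = 147.
With the tax collected from suppliers, supply shifts: qs = 4(p − 18) − 117.
New equilibrium: consumers pay $74, suppliers receive $56, q = 107. (Wedge: pb − ps = 18.)
Revenue = t · Q = 18 · 107 = $1926.

Tax revenue = $1926.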